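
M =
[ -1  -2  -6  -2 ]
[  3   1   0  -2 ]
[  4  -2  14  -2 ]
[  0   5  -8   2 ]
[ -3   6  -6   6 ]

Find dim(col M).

3

Row reduce to echelon form.
R2 ← R2 + (3)·R1: [0, -5, -18, -8]
R3 ← R3 + (4)·R1: [0, -10, -10, -10]
R5 ← R5 − (3)·R1: [0, 12, 12, 12]
R3 ← R3 − (2)·R2: [0, 0, 26, 6]
R4 ← R4 + R2: [0, 0, -26, -6]
R5 ← R5 + (12/5)·R2: [0, 0, -156/5, -36/5]
R4 ← R4 + R3: [0, 0, 0, 0]
R5 ← R5 + (6/5)·R3: [0, 0, 0, 0]
Echelon form has 3 nonzero rows, so rank(M) = 3.
The column space has dimension equal to the rank: 3.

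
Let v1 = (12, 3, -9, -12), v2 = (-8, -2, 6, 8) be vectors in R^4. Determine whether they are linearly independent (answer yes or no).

no

Form the matrix with these vectors as rows and row reduce.
R2 ← R2 + (2/3)·R1: [0, 0, 0, 0]
1 nonzero row, so the 2 vectors span a space of dimension 1.
Since 1 < 2, the vectors are linearly dependent.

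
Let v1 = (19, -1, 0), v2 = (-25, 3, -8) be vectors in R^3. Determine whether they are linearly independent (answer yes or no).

yes

Form the matrix with these vectors as rows and row reduce.
R2 ← R2 + (25/19)·R1: [0, 32/19, -8]
2 nonzero rows, so the 2 vectors span a space of dimension 2.
Since 2 = 2, the vectors are linearly independent.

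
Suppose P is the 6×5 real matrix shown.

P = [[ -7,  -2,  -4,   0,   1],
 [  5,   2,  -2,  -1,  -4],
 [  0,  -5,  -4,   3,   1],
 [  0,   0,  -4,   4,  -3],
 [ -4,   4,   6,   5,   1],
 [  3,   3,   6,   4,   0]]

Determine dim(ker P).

Row reduce to echelon form.
R2 ← R2 + (5/7)·R1: [0, 4/7, -34/7, -1, -23/7]
R5 ← R5 − (4/7)·R1: [0, 36/7, 58/7, 5, 3/7]
R6 ← R6 + (3/7)·R1: [0, 15/7, 30/7, 4, 3/7]
R3 ← R3 + (35/4)·R2: [0, 0, -93/2, -23/4, -111/4]
R5 ← R5 − (9)·R2: [0, 0, 52, 14, 30]
R6 ← R6 − (15/4)·R2: [0, 0, 45/2, 31/4, 51/4]
R4 ← R4 − (8/93)·R3: [0, 0, 0, 418/93, -19/31]
R5 ← R5 + (104/93)·R3: [0, 0, 0, 704/93, -32/31]
R6 ← R6 + (15/31)·R3: [0, 0, 0, 154/31, -21/31]
R5 ← R5 − (32/19)·R4: [0, 0, 0, 0, 0]
R6 ← R6 − (21/19)·R4: [0, 0, 0, 0, 0]
4 nonzero rows, so rank(P) = 4.
P has 5 columns; by rank–nullity, nullity = 5 − 4 = 1.

1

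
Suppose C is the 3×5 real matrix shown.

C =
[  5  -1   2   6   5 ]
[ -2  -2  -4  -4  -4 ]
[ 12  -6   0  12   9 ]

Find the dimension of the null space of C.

Row reduce to echelon form.
R2 ← R2 + (2/5)·R1: [0, -12/5, -16/5, -8/5, -2]
R3 ← R3 − (12/5)·R1: [0, -18/5, -24/5, -12/5, -3]
R3 ← R3 − (3/2)·R2: [0, 0, 0, 0, 0]
2 nonzero rows, so rank(C) = 2.
C has 5 columns; by rank–nullity, nullity = 5 − 2 = 3.

3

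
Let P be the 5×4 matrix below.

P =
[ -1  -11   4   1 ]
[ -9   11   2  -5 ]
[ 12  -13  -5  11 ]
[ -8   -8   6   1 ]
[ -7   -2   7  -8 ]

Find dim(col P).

Row reduce to echelon form.
R2 ← R2 − (9)·R1: [0, 110, -34, -14]
R3 ← R3 + (12)·R1: [0, -145, 43, 23]
R4 ← R4 − (8)·R1: [0, 80, -26, -7]
R5 ← R5 − (7)·R1: [0, 75, -21, -15]
R3 ← R3 + (29/22)·R2: [0, 0, -20/11, 50/11]
R4 ← R4 − (8/11)·R2: [0, 0, -14/11, 35/11]
R5 ← R5 − (15/22)·R2: [0, 0, 24/11, -60/11]
R4 ← R4 − (7/10)·R3: [0, 0, 0, 0]
R5 ← R5 + (6/5)·R3: [0, 0, 0, 0]
Echelon form has 3 nonzero rows, so rank(P) = 3.
The column space has dimension equal to the rank: 3.

3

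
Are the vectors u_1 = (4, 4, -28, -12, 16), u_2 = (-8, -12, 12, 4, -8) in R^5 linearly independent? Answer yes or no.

Form the matrix with these vectors as rows and row reduce.
R2 ← R2 + (2)·R1: [0, -4, -44, -20, 24]
2 nonzero rows, so the 2 vectors span a space of dimension 2.
Since 2 = 2, the vectors are linearly independent.

yes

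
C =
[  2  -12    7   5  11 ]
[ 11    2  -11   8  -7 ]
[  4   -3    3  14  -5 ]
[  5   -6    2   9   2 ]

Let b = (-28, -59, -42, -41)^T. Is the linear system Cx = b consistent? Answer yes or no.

Row reduce the augmented matrix [C | b].
R2 ← R2 − (11/2)·R1: [0, 68, -99/2, -39/2, -135/2, 95]
R3 ← R3 − (2)·R1: [0, 21, -11, 4, -27, 14]
R4 ← R4 − (5/2)·R1: [0, 24, -31/2, -7/2, -51/2, 29]
R3 ← R3 − (21/68)·R2: [0, 0, 583/136, 1363/136, -837/136, -1043/68]
R4 ← R4 − (6/17)·R2: [0, 0, 67/34, 115/34, -57/34, -77/17]
R4 ← R4 − (268/583)·R3: [0, 0, 0, -714/583, 672/583, 1470/583]
The echelon form has 4 nonzero rows, and every pivot lies in the first 5 columns, so rank(C) = rank([C|b]) = 4.
The system is consistent.

yes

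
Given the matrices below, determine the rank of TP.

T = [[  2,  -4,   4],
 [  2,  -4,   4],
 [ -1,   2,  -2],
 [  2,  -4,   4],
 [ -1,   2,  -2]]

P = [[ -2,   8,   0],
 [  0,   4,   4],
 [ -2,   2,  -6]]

1

First compute TP:
[[-12,   8, -40],
 [-12,   8, -40],
 [  6,  -4,  20],
 [-12,   8, -40],
 [  6,  -4,  20]]
Now row reduce the product.
R2 ← R2 − R1: [0, 0, 0]
R3 ← R3 + (1/2)·R1: [0, 0, 0]
R4 ← R4 − R1: [0, 0, 0]
R5 ← R5 + (1/2)·R1: [0, 0, 0]
1 nonzero row, so rank(TP) = 1.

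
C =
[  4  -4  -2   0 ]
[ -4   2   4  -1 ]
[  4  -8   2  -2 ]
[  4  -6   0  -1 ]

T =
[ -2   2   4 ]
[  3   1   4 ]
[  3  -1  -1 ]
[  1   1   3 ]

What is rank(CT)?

2

First compute CT:
[[-26,   6,   2],
 [ 25, -11, -15],
 [-28,  -4, -24],
 [-27,   1, -11]]
Now row reduce the product.
R2 ← R2 + (25/26)·R1: [0, -68/13, -170/13]
R3 ← R3 − (14/13)·R1: [0, -136/13, -340/13]
R4 ← R4 − (27/26)·R1: [0, -68/13, -170/13]
R3 ← R3 − (2)·R2: [0, 0, 0]
R4 ← R4 − R2: [0, 0, 0]
2 nonzero rows, so rank(CT) = 2.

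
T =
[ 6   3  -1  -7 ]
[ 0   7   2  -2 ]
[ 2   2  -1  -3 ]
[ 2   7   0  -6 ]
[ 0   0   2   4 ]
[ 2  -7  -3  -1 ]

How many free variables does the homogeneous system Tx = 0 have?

0

Row reduce to echelon form.
R3 ← R3 − (1/3)·R1: [0, 1, -2/3, -2/3]
R4 ← R4 − (1/3)·R1: [0, 6, 1/3, -11/3]
R6 ← R6 − (1/3)·R1: [0, -8, -8/3, 4/3]
R3 ← R3 − (1/7)·R2: [0, 0, -20/21, -8/21]
R4 ← R4 − (6/7)·R2: [0, 0, -29/21, -41/21]
R6 ← R6 + (8/7)·R2: [0, 0, -8/21, -20/21]
R4 ← R4 − (29/20)·R3: [0, 0, 0, -7/5]
R5 ← R5 + (21/10)·R3: [0, 0, 0, 16/5]
R6 ← R6 − (2/5)·R3: [0, 0, 0, -4/5]
R5 ← R5 + (16/7)·R4: [0, 0, 0, 0]
R6 ← R6 − (4/7)·R4: [0, 0, 0, 0]
4 nonzero rows, so rank(T) = 4.
T has 4 columns; by rank–nullity, nullity = 4 − 4 = 0.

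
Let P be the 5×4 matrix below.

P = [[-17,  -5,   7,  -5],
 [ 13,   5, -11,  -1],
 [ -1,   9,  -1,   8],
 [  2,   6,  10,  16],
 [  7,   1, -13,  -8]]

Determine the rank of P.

4

Row reduce to echelon form.
R2 ← R2 + (13/17)·R1: [0, 20/17, -96/17, -82/17]
R3 ← R3 − (1/17)·R1: [0, 158/17, -24/17, 141/17]
R4 ← R4 + (2/17)·R1: [0, 92/17, 184/17, 262/17]
R5 ← R5 + (7/17)·R1: [0, -18/17, -172/17, -171/17]
R3 ← R3 − (79/10)·R2: [0, 0, 216/5, 232/5]
R4 ← R4 − (23/5)·R2: [0, 0, 184/5, 188/5]
R5 ← R5 + (9/10)·R2: [0, 0, -76/5, -72/5]
R4 ← R4 − (23/27)·R3: [0, 0, 0, -52/27]
R5 ← R5 + (19/54)·R3: [0, 0, 0, 52/27]
R5 ← R5 + R4: [0, 0, 0, 0]
Echelon form has 4 nonzero rows, so rank(P) = 4.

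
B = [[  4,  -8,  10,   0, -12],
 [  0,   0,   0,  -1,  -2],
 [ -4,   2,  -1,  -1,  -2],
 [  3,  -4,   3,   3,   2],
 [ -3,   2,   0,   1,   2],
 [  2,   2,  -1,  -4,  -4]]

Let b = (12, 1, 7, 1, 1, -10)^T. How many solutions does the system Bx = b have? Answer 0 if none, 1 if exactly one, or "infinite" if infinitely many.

infinite

Row reduce the augmented matrix [B | b].
R3 ← R3 + R1: [0, -6, 9, -1, -14, 19]
R4 ← R4 − (3/4)·R1: [0, 2, -9/2, 3, 11, -8]
R5 ← R5 + (3/4)·R1: [0, -4, 15/2, 1, -7, 10]
R6 ← R6 − (1/2)·R1: [0, 6, -6, -4, 2, -16]
Swap R2 ↔ R3
R4 ← R4 + (1/3)·R2: [0, 0, -3/2, 8/3, 19/3, -5/3]
R5 ← R5 − (2/3)·R2: [0, 0, 3/2, 5/3, 7/3, -8/3]
R6 ← R6 + R2: [0, 0, 3, -5, -12, 3]
Swap R3 ↔ R4
R5 ← R5 + R3: [0, 0, 0, 13/3, 26/3, -13/3]
R6 ← R6 + (2)·R3: [0, 0, 0, 1/3, 2/3, -1/3]
R5 ← R5 + (13/3)·R4: [0, 0, 0, 0, 0, 0]
R6 ← R6 + (1/3)·R4: [0, 0, 0, 0, 0, 0]
The echelon form has 4 nonzero rows, and every pivot lies in the first 5 columns, so rank(B) = rank([B|b]) = 4.
The system is consistent.
rank = 4 < 5 unknowns, so there are infinitely many solutions.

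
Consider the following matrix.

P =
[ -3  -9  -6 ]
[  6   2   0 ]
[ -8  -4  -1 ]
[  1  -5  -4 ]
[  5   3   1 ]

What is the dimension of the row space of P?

Row reduce to echelon form.
R2 ← R2 + (2)·R1: [0, -16, -12]
R3 ← R3 − (8/3)·R1: [0, 20, 15]
R4 ← R4 + (1/3)·R1: [0, -8, -6]
R5 ← R5 + (5/3)·R1: [0, -12, -9]
R3 ← R3 + (5/4)·R2: [0, 0, 0]
R4 ← R4 − (1/2)·R2: [0, 0, 0]
R5 ← R5 − (3/4)·R2: [0, 0, 0]
Echelon form has 2 nonzero rows, so rank(P) = 2.
The row space has dimension equal to the rank: 2.

2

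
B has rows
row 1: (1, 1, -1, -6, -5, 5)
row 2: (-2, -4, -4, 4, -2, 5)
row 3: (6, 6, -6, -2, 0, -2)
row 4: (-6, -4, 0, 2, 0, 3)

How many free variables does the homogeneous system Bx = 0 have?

Row reduce to echelon form.
R2 ← R2 + (2)·R1: [0, -2, -6, -8, -12, 15]
R3 ← R3 − (6)·R1: [0, 0, 0, 34, 30, -32]
R4 ← R4 + (6)·R1: [0, 2, -6, -34, -30, 33]
R4 ← R4 + R2: [0, 0, -12, -42, -42, 48]
Swap R3 ↔ R4
4 nonzero rows, so rank(B) = 4.
B has 6 columns; by rank–nullity, nullity = 6 − 4 = 2.

2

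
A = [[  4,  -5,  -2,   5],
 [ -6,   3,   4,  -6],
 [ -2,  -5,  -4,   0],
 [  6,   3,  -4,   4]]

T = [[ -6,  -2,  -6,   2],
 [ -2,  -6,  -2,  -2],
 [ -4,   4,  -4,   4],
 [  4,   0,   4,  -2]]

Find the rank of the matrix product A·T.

2

First compute AT:
[[ 14,  14,  14,   0],
 [-10,  10, -10,  10],
 [ 38,  18,  38, -10],
 [-10, -46, -10, -18]]
Now row reduce the product.
R2 ← R2 + (5/7)·R1: [0, 20, 0, 10]
R3 ← R3 − (19/7)·R1: [0, -20, 0, -10]
R4 ← R4 + (5/7)·R1: [0, -36, 0, -18]
R3 ← R3 + R2: [0, 0, 0, 0]
R4 ← R4 + (9/5)·R2: [0, 0, 0, 0]
2 nonzero rows, so rank(AT) = 2.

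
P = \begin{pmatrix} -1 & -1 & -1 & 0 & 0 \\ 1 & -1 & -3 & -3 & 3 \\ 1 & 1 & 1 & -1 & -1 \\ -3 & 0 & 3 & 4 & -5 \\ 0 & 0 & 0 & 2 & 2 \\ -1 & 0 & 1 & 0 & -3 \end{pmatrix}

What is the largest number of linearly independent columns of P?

3

Row reduce to echelon form.
R2 ← R2 + R1: [0, -2, -4, -3, 3]
R3 ← R3 + R1: [0, 0, 0, -1, -1]
R4 ← R4 − (3)·R1: [0, 3, 6, 4, -5]
R6 ← R6 − R1: [0, 1, 2, 0, -3]
R4 ← R4 + (3/2)·R2: [0, 0, 0, -1/2, -1/2]
R6 ← R6 + (1/2)·R2: [0, 0, 0, -3/2, -3/2]
R4 ← R4 − (1/2)·R3: [0, 0, 0, 0, 0]
R5 ← R5 + (2)·R3: [0, 0, 0, 0, 0]
R6 ← R6 − (3/2)·R3: [0, 0, 0, 0, 0]
Echelon form has 3 nonzero rows, so rank(P) = 3.
The rank gives the maximum number of linearly independent columns: 3.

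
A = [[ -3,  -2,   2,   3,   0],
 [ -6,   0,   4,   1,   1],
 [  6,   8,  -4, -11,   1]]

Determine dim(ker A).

Row reduce to echelon form.
R2 ← R2 − (2)·R1: [0, 4, 0, -5, 1]
R3 ← R3 + (2)·R1: [0, 4, 0, -5, 1]
R3 ← R3 − R2: [0, 0, 0, 0, 0]
2 nonzero rows, so rank(A) = 2.
A has 5 columns; by rank–nullity, nullity = 5 − 2 = 3.

3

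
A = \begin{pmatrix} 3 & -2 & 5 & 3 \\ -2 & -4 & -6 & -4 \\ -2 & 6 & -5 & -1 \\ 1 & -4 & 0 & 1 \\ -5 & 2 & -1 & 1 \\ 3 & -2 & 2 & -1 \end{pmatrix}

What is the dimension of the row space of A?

Row reduce to echelon form.
R2 ← R2 + (2/3)·R1: [0, -16/3, -8/3, -2]
R3 ← R3 + (2/3)·R1: [0, 14/3, -5/3, 1]
R4 ← R4 − (1/3)·R1: [0, -10/3, -5/3, 0]
R5 ← R5 + (5/3)·R1: [0, -4/3, 22/3, 6]
R6 ← R6 − R1: [0, 0, -3, -4]
R3 ← R3 + (7/8)·R2: [0, 0, -4, -3/4]
R4 ← R4 − (5/8)·R2: [0, 0, 0, 5/4]
R5 ← R5 − (1/4)·R2: [0, 0, 8, 13/2]
R5 ← R5 + (2)·R3: [0, 0, 0, 5]
R6 ← R6 − (3/4)·R3: [0, 0, 0, -55/16]
R5 ← R5 − (4)·R4: [0, 0, 0, 0]
R6 ← R6 + (11/4)·R4: [0, 0, 0, 0]
Echelon form has 4 nonzero rows, so rank(A) = 4.
The row space has dimension equal to the rank: 4.

4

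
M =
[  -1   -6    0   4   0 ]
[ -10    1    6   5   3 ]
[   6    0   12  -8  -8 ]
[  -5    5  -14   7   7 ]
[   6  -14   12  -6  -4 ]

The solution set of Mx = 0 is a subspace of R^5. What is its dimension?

Row reduce to echelon form.
R2 ← R2 − (10)·R1: [0, 61, 6, -35, 3]
R3 ← R3 + (6)·R1: [0, -36, 12, 16, -8]
R4 ← R4 − (5)·R1: [0, 35, -14, -13, 7]
R5 ← R5 + (6)·R1: [0, -50, 12, 18, -4]
R3 ← R3 + (36/61)·R2: [0, 0, 948/61, -284/61, -380/61]
R4 ← R4 − (35/61)·R2: [0, 0, -1064/61, 432/61, 322/61]
R5 ← R5 + (50/61)·R2: [0, 0, 1032/61, -652/61, -94/61]
R4 ← R4 + (266/237)·R3: [0, 0, 0, 440/237, -406/237]
R5 ← R5 − (86/79)·R3: [0, 0, 0, -444/79, 414/79]
R5 ← R5 + (333/110)·R4: [0, 0, 0, 0, 3/55]
5 nonzero rows, so rank(M) = 5.
M has 5 columns; by rank–nullity, nullity = 5 − 5 = 0.

0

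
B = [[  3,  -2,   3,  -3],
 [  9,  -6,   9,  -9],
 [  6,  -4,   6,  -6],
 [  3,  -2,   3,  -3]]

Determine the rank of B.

Row reduce to echelon form.
R2 ← R2 − (3)·R1: [0, 0, 0, 0]
R3 ← R3 − (2)·R1: [0, 0, 0, 0]
R4 ← R4 − R1: [0, 0, 0, 0]
Echelon form has 1 nonzero row, so rank(B) = 1.

1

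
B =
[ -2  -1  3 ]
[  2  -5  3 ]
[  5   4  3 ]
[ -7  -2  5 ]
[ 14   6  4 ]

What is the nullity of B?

0

Row reduce to echelon form.
R2 ← R2 + R1: [0, -6, 6]
R3 ← R3 + (5/2)·R1: [0, 3/2, 21/2]
R4 ← R4 − (7/2)·R1: [0, 3/2, -11/2]
R5 ← R5 + (7)·R1: [0, -1, 25]
R3 ← R3 + (1/4)·R2: [0, 0, 12]
R4 ← R4 + (1/4)·R2: [0, 0, -4]
R5 ← R5 − (1/6)·R2: [0, 0, 24]
R4 ← R4 + (1/3)·R3: [0, 0, 0]
R5 ← R5 − (2)·R3: [0, 0, 0]
3 nonzero rows, so rank(B) = 3.
B has 3 columns; by rank–nullity, nullity = 3 − 3 = 0.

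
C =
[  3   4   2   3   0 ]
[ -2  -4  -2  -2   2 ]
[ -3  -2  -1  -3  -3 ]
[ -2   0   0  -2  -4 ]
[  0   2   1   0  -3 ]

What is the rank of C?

Row reduce to echelon form.
R2 ← R2 + (2/3)·R1: [0, -4/3, -2/3, 0, 2]
R3 ← R3 + R1: [0, 2, 1, 0, -3]
R4 ← R4 + (2/3)·R1: [0, 8/3, 4/3, 0, -4]
R3 ← R3 + (3/2)·R2: [0, 0, 0, 0, 0]
R4 ← R4 + (2)·R2: [0, 0, 0, 0, 0]
R5 ← R5 + (3/2)·R2: [0, 0, 0, 0, 0]
Echelon form has 2 nonzero rows, so rank(C) = 2.

2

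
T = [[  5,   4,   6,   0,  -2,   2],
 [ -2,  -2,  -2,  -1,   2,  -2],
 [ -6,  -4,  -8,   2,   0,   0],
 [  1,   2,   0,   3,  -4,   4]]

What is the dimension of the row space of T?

Row reduce to echelon form.
R2 ← R2 + (2/5)·R1: [0, -2/5, 2/5, -1, 6/5, -6/5]
R3 ← R3 + (6/5)·R1: [0, 4/5, -4/5, 2, -12/5, 12/5]
R4 ← R4 − (1/5)·R1: [0, 6/5, -6/5, 3, -18/5, 18/5]
R3 ← R3 + (2)·R2: [0, 0, 0, 0, 0, 0]
R4 ← R4 + (3)·R2: [0, 0, 0, 0, 0, 0]
Echelon form has 2 nonzero rows, so rank(T) = 2.
The row space has dimension equal to the rank: 2.

2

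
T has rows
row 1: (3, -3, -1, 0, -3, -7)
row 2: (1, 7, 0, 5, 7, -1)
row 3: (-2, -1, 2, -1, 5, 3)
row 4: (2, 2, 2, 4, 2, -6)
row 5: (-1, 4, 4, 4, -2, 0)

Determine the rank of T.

4

Row reduce to echelon form.
R2 ← R2 − (1/3)·R1: [0, 8, 1/3, 5, 8, 4/3]
R3 ← R3 + (2/3)·R1: [0, -3, 4/3, -1, 3, -5/3]
R4 ← R4 − (2/3)·R1: [0, 4, 8/3, 4, 4, -4/3]
R5 ← R5 + (1/3)·R1: [0, 3, 11/3, 4, -3, -7/3]
R3 ← R3 + (3/8)·R2: [0, 0, 35/24, 7/8, 6, -7/6]
R4 ← R4 − (1/2)·R2: [0, 0, 5/2, 3/2, 0, -2]
R5 ← R5 − (3/8)·R2: [0, 0, 85/24, 17/8, -6, -17/6]
R4 ← R4 − (12/7)·R3: [0, 0, 0, 0, -72/7, 0]
R5 ← R5 − (17/7)·R3: [0, 0, 0, 0, -144/7, 0]
R5 ← R5 − (2)·R4: [0, 0, 0, 0, 0, 0]
Echelon form has 4 nonzero rows, so rank(T) = 4.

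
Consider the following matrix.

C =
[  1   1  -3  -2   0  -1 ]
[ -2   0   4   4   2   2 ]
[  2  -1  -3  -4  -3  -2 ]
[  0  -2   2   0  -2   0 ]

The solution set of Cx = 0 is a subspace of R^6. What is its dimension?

Row reduce to echelon form.
R2 ← R2 + (2)·R1: [0, 2, -2, 0, 2, 0]
R3 ← R3 − (2)·R1: [0, -3, 3, 0, -3, 0]
R3 ← R3 + (3/2)·R2: [0, 0, 0, 0, 0, 0]
R4 ← R4 + R2: [0, 0, 0, 0, 0, 0]
2 nonzero rows, so rank(C) = 2.
C has 6 columns; by rank–nullity, nullity = 6 − 2 = 4.

4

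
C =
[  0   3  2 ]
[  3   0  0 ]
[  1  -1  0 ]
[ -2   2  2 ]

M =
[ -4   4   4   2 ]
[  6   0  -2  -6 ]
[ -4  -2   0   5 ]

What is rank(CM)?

2

First compute CM:
[[ 10,  -4,  -6,  -8],
 [-12,  12,  12,   6],
 [-10,   4,   6,   8],
 [ 12, -12, -12,  -6]]
Now row reduce the product.
R2 ← R2 + (6/5)·R1: [0, 36/5, 24/5, -18/5]
R3 ← R3 + R1: [0, 0, 0, 0]
R4 ← R4 − (6/5)·R1: [0, -36/5, -24/5, 18/5]
R4 ← R4 + R2: [0, 0, 0, 0]
2 nonzero rows, so rank(CM) = 2.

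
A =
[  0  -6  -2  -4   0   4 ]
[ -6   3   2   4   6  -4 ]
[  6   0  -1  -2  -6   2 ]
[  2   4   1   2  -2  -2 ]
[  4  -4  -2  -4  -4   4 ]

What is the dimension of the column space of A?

Row reduce to echelon form.
Swap R1 ↔ R2
R3 ← R3 + R1: [0, 3, 1, 2, 0, -2]
R4 ← R4 + (1/3)·R1: [0, 5, 5/3, 10/3, 0, -10/3]
R5 ← R5 + (2/3)·R1: [0, -2, -2/3, -4/3, 0, 4/3]
R3 ← R3 + (1/2)·R2: [0, 0, 0, 0, 0, 0]
R4 ← R4 + (5/6)·R2: [0, 0, 0, 0, 0, 0]
R5 ← R5 − (1/3)·R2: [0, 0, 0, 0, 0, 0]
Echelon form has 2 nonzero rows, so rank(A) = 2.
The column space has dimension equal to the rank: 2.

2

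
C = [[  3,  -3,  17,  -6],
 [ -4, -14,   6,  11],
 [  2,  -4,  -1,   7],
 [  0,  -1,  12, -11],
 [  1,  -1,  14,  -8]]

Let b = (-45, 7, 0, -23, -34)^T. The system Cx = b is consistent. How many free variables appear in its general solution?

Row reduce the augmented matrix [C | b].
R2 ← R2 + (4/3)·R1: [0, -18, 86/3, 3, -53]
R3 ← R3 − (2/3)·R1: [0, -2, -37/3, 11, 30]
R5 ← R5 − (1/3)·R1: [0, 0, 25/3, -6, -19]
R3 ← R3 − (1/9)·R2: [0, 0, -419/27, 32/3, 323/9]
R4 ← R4 − (1/18)·R2: [0, 0, 281/27, -67/6, -361/18]
R4 ← R4 + (281/419)·R3: [0, 0, 0, -3363/838, 3363/838]
R5 ← R5 + (225/419)·R3: [0, 0, 0, -114/419, 114/419]
R5 ← R5 − (4/59)·R4: [0, 0, 0, 0, 0]
The echelon form has 4 nonzero rows, and every pivot lies in the first 4 columns, so rank(C) = rank([C|b]) = 4.
The system is consistent.
Free variables = (unknowns) − (rank) = 4 − 4 = 0.

0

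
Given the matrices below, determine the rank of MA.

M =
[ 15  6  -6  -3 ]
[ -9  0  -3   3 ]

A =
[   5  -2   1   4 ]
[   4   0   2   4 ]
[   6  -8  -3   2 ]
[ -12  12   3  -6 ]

First compute MA:
[[ 99, -18,  36,  90],
 [-99,  78,   9, -60]]
Now row reduce the product.
R2 ← R2 + R1: [0, 60, 45, 30]
2 nonzero rows, so rank(MA) = 2.

2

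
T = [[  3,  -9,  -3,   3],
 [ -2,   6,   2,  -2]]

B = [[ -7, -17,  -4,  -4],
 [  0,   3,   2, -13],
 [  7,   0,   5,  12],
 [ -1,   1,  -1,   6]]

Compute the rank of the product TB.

1

First compute TB:
[[-45, -75, -48,  87],
 [ 30,  50,  32, -58]]
Now row reduce the product.
R2 ← R2 + (2/3)·R1: [0, 0, 0, 0]
1 nonzero row, so rank(TB) = 1.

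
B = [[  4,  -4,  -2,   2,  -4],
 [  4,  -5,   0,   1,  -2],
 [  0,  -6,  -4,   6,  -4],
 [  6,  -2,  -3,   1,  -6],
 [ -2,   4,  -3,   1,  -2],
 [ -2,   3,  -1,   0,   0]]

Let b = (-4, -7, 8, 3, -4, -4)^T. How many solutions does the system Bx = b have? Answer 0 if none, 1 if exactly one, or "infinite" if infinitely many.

0

Row reduce the augmented matrix [B | b].
R2 ← R2 − R1: [0, -1, 2, -1, 2, -3]
R4 ← R4 − (3/2)·R1: [0, 4, 0, -2, 0, 9]
R5 ← R5 + (1/2)·R1: [0, 2, -4, 2, -4, -6]
R6 ← R6 + (1/2)·R1: [0, 1, -2, 1, -2, -6]
R3 ← R3 − (6)·R2: [0, 0, -16, 12, -16, 26]
R4 ← R4 + (4)·R2: [0, 0, 8, -6, 8, -3]
R5 ← R5 + (2)·R2: [0, 0, 0, 0, 0, -12]
R6 ← R6 + R2: [0, 0, 0, 0, 0, -9]
R4 ← R4 + (1/2)·R3: [0, 0, 0, 0, 0, 10]
R5 ← R5 + (6/5)·R4: [0, 0, 0, 0, 0, 0]
R6 ← R6 + (9/10)·R4: [0, 0, 0, 0, 0, 0]
The echelon form has 4 nonzero rows; the last pivot sits in the augmented column, so rank(B) = 3 but rank([B|b]) = 4.
Since the ranks differ, the system is inconsistent.
It has no solutions.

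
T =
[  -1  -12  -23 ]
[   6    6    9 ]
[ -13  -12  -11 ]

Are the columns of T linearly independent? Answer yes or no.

Row reduce T to echelon form.
R2 ← R2 + (6)·R1: [0, -66, -129]
R3 ← R3 − (13)·R1: [0, 144, 288]
R3 ← R3 + (24/11)·R2: [0, 0, 72/11]
3 pivots among 3 columns.
Every column is a pivot column, so the columns are linearly independent.

yes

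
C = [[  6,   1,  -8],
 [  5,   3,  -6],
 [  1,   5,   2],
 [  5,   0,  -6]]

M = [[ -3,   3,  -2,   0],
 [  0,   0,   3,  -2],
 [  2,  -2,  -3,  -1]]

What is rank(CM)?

3

First compute CM:
[[-34,  34,  15,   6],
 [-27,  27,  17,   0],
 [  1,  -1,   7, -12],
 [-27,  27,   8,   6]]
Now row reduce the product.
R2 ← R2 − (27/34)·R1: [0, 0, 173/34, -81/17]
R3 ← R3 + (1/34)·R1: [0, 0, 253/34, -201/17]
R4 ← R4 − (27/34)·R1: [0, 0, -133/34, 21/17]
R3 ← R3 − (253/173)·R2: [0, 0, 0, -840/173]
R4 ← R4 + (133/173)·R2: [0, 0, 0, -420/173]
R4 ← R4 − (1/2)·R3: [0, 0, 0, 0]
3 nonzero rows, so rank(CM) = 3.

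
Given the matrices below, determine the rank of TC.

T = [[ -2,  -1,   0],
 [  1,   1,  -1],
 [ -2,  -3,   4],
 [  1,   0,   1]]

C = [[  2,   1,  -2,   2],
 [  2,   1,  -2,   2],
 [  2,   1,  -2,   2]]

First compute TC:
[[ -6,  -3,   6,  -6],
 [  2,   1,  -2,   2],
 [ -2,  -1,   2,  -2],
 [  4,   2,  -4,   4]]
Now row reduce the product.
R2 ← R2 + (1/3)·R1: [0, 0, 0, 0]
R3 ← R3 − (1/3)·R1: [0, 0, 0, 0]
R4 ← R4 + (2/3)·R1: [0, 0, 0, 0]
1 nonzero row, so rank(TC) = 1.

1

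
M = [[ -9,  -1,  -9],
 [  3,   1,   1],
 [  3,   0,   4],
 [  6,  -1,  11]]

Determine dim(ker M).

Row reduce to echelon form.
R2 ← R2 + (1/3)·R1: [0, 2/3, -2]
R3 ← R3 + (1/3)·R1: [0, -1/3, 1]
R4 ← R4 + (2/3)·R1: [0, -5/3, 5]
R3 ← R3 + (1/2)·R2: [0, 0, 0]
R4 ← R4 + (5/2)·R2: [0, 0, 0]
2 nonzero rows, so rank(M) = 2.
M has 3 columns; by rank–nullity, nullity = 3 − 2 = 1.

1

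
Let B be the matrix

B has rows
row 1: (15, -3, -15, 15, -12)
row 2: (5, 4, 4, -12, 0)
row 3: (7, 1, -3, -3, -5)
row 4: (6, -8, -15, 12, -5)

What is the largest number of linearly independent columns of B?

4

Row reduce to echelon form.
R2 ← R2 − (1/3)·R1: [0, 5, 9, -17, 4]
R3 ← R3 − (7/15)·R1: [0, 12/5, 4, -10, 3/5]
R4 ← R4 − (2/5)·R1: [0, -34/5, -9, 6, -1/5]
R3 ← R3 − (12/25)·R2: [0, 0, -8/25, -46/25, -33/25]
R4 ← R4 + (34/25)·R2: [0, 0, 81/25, -428/25, 131/25]
R4 ← R4 + (81/8)·R3: [0, 0, 0, -143/4, -65/8]
Echelon form has 4 nonzero rows, so rank(B) = 4.
The rank gives the maximum number of linearly independent columns: 4.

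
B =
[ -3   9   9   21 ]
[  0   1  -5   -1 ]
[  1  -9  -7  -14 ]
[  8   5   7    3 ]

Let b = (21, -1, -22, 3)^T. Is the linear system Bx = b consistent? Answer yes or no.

Row reduce the augmented matrix [B | b].
R3 ← R3 + (1/3)·R1: [0, -6, -4, -7, -15]
R4 ← R4 + (8/3)·R1: [0, 29, 31, 59, 59]
R3 ← R3 + (6)·R2: [0, 0, -34, -13, -21]
R4 ← R4 − (29)·R2: [0, 0, 176, 88, 88]
R4 ← R4 + (88/17)·R3: [0, 0, 0, 352/17, -352/17]
The echelon form has 4 nonzero rows, and every pivot lies in the first 4 columns, so rank(B) = rank([B|b]) = 4.
The system is consistent.

yes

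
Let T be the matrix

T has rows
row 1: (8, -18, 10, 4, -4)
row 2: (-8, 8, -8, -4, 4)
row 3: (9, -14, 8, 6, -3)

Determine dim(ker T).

2

Row reduce to echelon form.
R2 ← R2 + R1: [0, -10, 2, 0, 0]
R3 ← R3 − (9/8)·R1: [0, 25/4, -13/4, 3/2, 3/2]
R3 ← R3 + (5/8)·R2: [0, 0, -2, 3/2, 3/2]
3 nonzero rows, so rank(T) = 3.
T has 5 columns; by rank–nullity, nullity = 5 − 3 = 2.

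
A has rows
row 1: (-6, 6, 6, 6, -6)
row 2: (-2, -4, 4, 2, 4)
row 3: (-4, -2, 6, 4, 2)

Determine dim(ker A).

3

Row reduce to echelon form.
R2 ← R2 − (1/3)·R1: [0, -6, 2, 0, 6]
R3 ← R3 − (2/3)·R1: [0, -6, 2, 0, 6]
R3 ← R3 − R2: [0, 0, 0, 0, 0]
2 nonzero rows, so rank(A) = 2.
A has 5 columns; by rank–nullity, nullity = 5 − 2 = 3.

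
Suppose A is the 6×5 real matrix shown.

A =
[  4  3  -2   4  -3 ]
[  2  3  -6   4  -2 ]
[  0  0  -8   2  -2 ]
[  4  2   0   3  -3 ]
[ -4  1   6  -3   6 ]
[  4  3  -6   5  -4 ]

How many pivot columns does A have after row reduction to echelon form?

Row reduce to echelon form.
R2 ← R2 − (1/2)·R1: [0, 3/2, -5, 2, -1/2]
R4 ← R4 − R1: [0, -1, 2, -1, 0]
R5 ← R5 + R1: [0, 4, 4, 1, 3]
R6 ← R6 − R1: [0, 0, -4, 1, -1]
R4 ← R4 + (2/3)·R2: [0, 0, -4/3, 1/3, -1/3]
R5 ← R5 − (8/3)·R2: [0, 0, 52/3, -13/3, 13/3]
R4 ← R4 − (1/6)·R3: [0, 0, 0, 0, 0]
R5 ← R5 + (13/6)·R3: [0, 0, 0, 0, 0]
R6 ← R6 − (1/2)·R3: [0, 0, 0, 0, 0]
Echelon form has 3 nonzero rows, so rank(A) = 3.
Each nonzero row contributes one pivot column: 3 pivot columns.

3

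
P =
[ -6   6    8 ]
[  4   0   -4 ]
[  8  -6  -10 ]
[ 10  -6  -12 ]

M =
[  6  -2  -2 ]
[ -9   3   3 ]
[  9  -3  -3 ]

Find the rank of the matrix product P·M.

1

First compute PM:
[[-18,   6,   6],
 [-12,   4,   4],
 [ 12,  -4,  -4],
 [  6,  -2,  -2]]
Now row reduce the product.
R2 ← R2 − (2/3)·R1: [0, 0, 0]
R3 ← R3 + (2/3)·R1: [0, 0, 0]
R4 ← R4 + (1/3)·R1: [0, 0, 0]
1 nonzero row, so rank(PM) = 1.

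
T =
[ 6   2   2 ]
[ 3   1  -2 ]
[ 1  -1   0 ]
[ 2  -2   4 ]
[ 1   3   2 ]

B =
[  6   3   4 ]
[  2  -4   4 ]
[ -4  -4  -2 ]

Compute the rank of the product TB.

3

First compute TB:
[[ 32,   2,  28],
 [ 28,  13,  20],
 [  4,   7,   0],
 [ -8,  -2,  -8],
 [  4, -17,  12]]
Now row reduce the product.
R2 ← R2 − (7/8)·R1: [0, 45/4, -9/2]
R3 ← R3 − (1/8)·R1: [0, 27/4, -7/2]
R4 ← R4 + (1/4)·R1: [0, -3/2, -1]
R5 ← R5 − (1/8)·R1: [0, -69/4, 17/2]
R3 ← R3 − (3/5)·R2: [0, 0, -4/5]
R4 ← R4 + (2/15)·R2: [0, 0, -8/5]
R5 ← R5 + (23/15)·R2: [0, 0, 8/5]
R4 ← R4 − (2)·R3: [0, 0, 0]
R5 ← R5 + (2)·R3: [0, 0, 0]
3 nonzero rows, so rank(TB) = 3.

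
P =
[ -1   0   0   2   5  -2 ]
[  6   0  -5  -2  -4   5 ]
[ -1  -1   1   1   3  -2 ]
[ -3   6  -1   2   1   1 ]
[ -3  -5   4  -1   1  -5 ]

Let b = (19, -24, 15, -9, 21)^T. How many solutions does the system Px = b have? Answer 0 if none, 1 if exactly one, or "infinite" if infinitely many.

Row reduce the augmented matrix [P | b].
R2 ← R2 + (6)·R1: [0, 0, -5, 10, 26, -7, 90]
R3 ← R3 − R1: [0, -1, 1, -1, -2, 0, -4]
R4 ← R4 − (3)·R1: [0, 6, -1, -4, -14, 7, -66]
R5 ← R5 − (3)·R1: [0, -5, 4, -7, -14, 1, -36]
Swap R2 ↔ R3
R4 ← R4 + (6)·R2: [0, 0, 5, -10, -26, 7, -90]
R5 ← R5 − (5)·R2: [0, 0, -1, -2, -4, 1, -16]
R4 ← R4 + R3: [0, 0, 0, 0, 0, 0, 0]
R5 ← R5 − (1/5)·R3: [0, 0, 0, -4, -46/5, 12/5, -34]
Swap R4 ↔ R5
The echelon form has 4 nonzero rows, and every pivot lies in the first 6 columns, so rank(P) = rank([P|b]) = 4.
The system is consistent.
rank = 4 < 6 unknowns, so there are infinitely many solutions.

infinite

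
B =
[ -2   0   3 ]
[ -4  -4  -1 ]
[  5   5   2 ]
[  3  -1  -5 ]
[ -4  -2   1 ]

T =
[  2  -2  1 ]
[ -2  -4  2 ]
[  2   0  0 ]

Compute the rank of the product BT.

2

First compute BT:
[[  2,   4,  -2],
 [ -2,  24, -12],
 [  4, -30,  15],
 [ -2,  -2,   1],
 [ -2,  16,  -8]]
Now row reduce the product.
R2 ← R2 + R1: [0, 28, -14]
R3 ← R3 − (2)·R1: [0, -38, 19]
R4 ← R4 + R1: [0, 2, -1]
R5 ← R5 + R1: [0, 20, -10]
R3 ← R3 + (19/14)·R2: [0, 0, 0]
R4 ← R4 − (1/14)·R2: [0, 0, 0]
R5 ← R5 − (5/7)·R2: [0, 0, 0]
2 nonzero rows, so rank(BT) = 2.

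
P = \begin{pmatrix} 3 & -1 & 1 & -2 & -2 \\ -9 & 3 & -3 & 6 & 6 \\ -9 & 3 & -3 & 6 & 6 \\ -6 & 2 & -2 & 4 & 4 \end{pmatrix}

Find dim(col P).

1

Row reduce to echelon form.
R2 ← R2 + (3)·R1: [0, 0, 0, 0, 0]
R3 ← R3 + (3)·R1: [0, 0, 0, 0, 0]
R4 ← R4 + (2)·R1: [0, 0, 0, 0, 0]
Echelon form has 1 nonzero row, so rank(P) = 1.
The column space has dimension equal to the rank: 1.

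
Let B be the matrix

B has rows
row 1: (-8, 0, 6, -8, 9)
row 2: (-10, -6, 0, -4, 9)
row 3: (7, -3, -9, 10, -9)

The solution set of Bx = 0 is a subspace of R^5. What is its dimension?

Row reduce to echelon form.
R2 ← R2 − (5/4)·R1: [0, -6, -15/2, 6, -9/4]
R3 ← R3 + (7/8)·R1: [0, -3, -15/4, 3, -9/8]
R3 ← R3 − (1/2)·R2: [0, 0, 0, 0, 0]
2 nonzero rows, so rank(B) = 2.
B has 5 columns; by rank–nullity, nullity = 5 − 2 = 3.

3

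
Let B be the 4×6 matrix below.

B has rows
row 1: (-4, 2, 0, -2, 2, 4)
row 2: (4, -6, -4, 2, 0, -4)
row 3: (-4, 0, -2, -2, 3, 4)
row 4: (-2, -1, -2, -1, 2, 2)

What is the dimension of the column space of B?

2

Row reduce to echelon form.
R2 ← R2 + R1: [0, -4, -4, 0, 2, 0]
R3 ← R3 − R1: [0, -2, -2, 0, 1, 0]
R4 ← R4 − (1/2)·R1: [0, -2, -2, 0, 1, 0]
R3 ← R3 − (1/2)·R2: [0, 0, 0, 0, 0, 0]
R4 ← R4 − (1/2)·R2: [0, 0, 0, 0, 0, 0]
Echelon form has 2 nonzero rows, so rank(B) = 2.
The column space has dimension equal to the rank: 2.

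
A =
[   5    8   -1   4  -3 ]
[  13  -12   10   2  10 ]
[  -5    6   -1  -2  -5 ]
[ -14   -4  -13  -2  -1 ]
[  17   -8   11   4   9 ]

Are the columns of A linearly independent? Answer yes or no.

no

Row reduce A to echelon form.
R2 ← R2 − (13/5)·R1: [0, -164/5, 63/5, -42/5, 89/5]
R3 ← R3 + R1: [0, 14, -2, 2, -8]
R4 ← R4 + (14/5)·R1: [0, 92/5, -79/5, 46/5, -47/5]
R5 ← R5 − (17/5)·R1: [0, -176/5, 72/5, -48/5, 96/5]
R3 ← R3 + (35/82)·R2: [0, 0, 277/82, -65/41, -33/82]
R4 ← R4 + (23/41)·R2: [0, 0, -358/41, 184/41, 24/41]
R5 ← R5 − (44/41)·R2: [0, 0, 36/41, -24/41, 4/41]
R4 ← R4 + (716/277)·R3: [0, 0, 0, 108/277, -126/277]
R5 ← R5 − (72/277)·R3: [0, 0, 0, -48/277, 56/277]
R5 ← R5 + (4/9)·R4: [0, 0, 0, 0, 0]
4 pivots among 5 columns.
Only 4 < 5 pivot columns, so the columns are linearly dependent.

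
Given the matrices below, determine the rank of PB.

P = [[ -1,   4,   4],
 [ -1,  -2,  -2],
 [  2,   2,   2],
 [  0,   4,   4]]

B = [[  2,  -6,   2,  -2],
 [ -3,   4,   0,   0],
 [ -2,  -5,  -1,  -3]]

2

First compute PB:
[[-22,   2,  -6, -10],
 [  8,   8,   0,   8],
 [ -6, -14,   2, -10],
 [-20,  -4,  -4, -12]]
Now row reduce the product.
R2 ← R2 + (4/11)·R1: [0, 96/11, -24/11, 48/11]
R3 ← R3 − (3/11)·R1: [0, -160/11, 40/11, -80/11]
R4 ← R4 − (10/11)·R1: [0, -64/11, 16/11, -32/11]
R3 ← R3 + (5/3)·R2: [0, 0, 0, 0]
R4 ← R4 + (2/3)·R2: [0, 0, 0, 0]
2 nonzero rows, so rank(PB) = 2.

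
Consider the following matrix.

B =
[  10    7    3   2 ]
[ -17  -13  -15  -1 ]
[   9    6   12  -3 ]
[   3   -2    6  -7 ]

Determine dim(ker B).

0

Row reduce to echelon form.
R2 ← R2 + (17/10)·R1: [0, -11/10, -99/10, 12/5]
R3 ← R3 − (9/10)·R1: [0, -3/10, 93/10, -24/5]
R4 ← R4 − (3/10)·R1: [0, -41/10, 51/10, -38/5]
R3 ← R3 − (3/11)·R2: [0, 0, 12, -60/11]
R4 ← R4 − (41/11)·R2: [0, 0, 42, -182/11]
R4 ← R4 − (7/2)·R3: [0, 0, 0, 28/11]
4 nonzero rows, so rank(B) = 4.
B has 4 columns; by rank–nullity, nullity = 4 − 4 = 0.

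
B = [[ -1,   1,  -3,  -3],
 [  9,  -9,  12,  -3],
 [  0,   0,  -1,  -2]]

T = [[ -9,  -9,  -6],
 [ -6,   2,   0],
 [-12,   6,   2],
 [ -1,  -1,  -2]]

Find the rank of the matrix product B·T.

First compute BT:
[[ 42,  -4,   6],
 [-168, -24, -24],
 [ 14,  -4,   2]]
Now row reduce the product.
R2 ← R2 + (4)·R1: [0, -40, 0]
R3 ← R3 − (1/3)·R1: [0, -8/3, 0]
R3 ← R3 − (1/15)·R2: [0, 0, 0]
2 nonzero rows, so rank(BT) = 2.

2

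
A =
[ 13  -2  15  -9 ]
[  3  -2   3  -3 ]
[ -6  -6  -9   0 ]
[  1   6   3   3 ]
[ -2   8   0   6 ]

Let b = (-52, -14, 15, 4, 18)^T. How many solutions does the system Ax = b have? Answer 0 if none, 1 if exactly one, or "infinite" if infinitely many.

infinite

Row reduce the augmented matrix [A | b].
R2 ← R2 − (3/13)·R1: [0, -20/13, -6/13, -12/13, -2]
R3 ← R3 + (6/13)·R1: [0, -90/13, -27/13, -54/13, -9]
R4 ← R4 − (1/13)·R1: [0, 80/13, 24/13, 48/13, 8]
R5 ← R5 + (2/13)·R1: [0, 100/13, 30/13, 60/13, 10]
R3 ← R3 − (9/2)·R2: [0, 0, 0, 0, 0]
R4 ← R4 + (4)·R2: [0, 0, 0, 0, 0]
R5 ← R5 + (5)·R2: [0, 0, 0, 0, 0]
The echelon form has 2 nonzero rows, and every pivot lies in the first 4 columns, so rank(A) = rank([A|b]) = 2.
The system is consistent.
rank = 2 < 4 unknowns, so there are infinitely many solutions.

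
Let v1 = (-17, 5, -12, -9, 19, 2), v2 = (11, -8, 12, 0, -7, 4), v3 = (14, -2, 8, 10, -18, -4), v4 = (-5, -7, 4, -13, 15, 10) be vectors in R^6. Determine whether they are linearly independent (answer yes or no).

Form the matrix with these vectors as rows and row reduce.
R2 ← R2 + (11/17)·R1: [0, -81/17, 72/17, -99/17, 90/17, 90/17]
R3 ← R3 + (14/17)·R1: [0, 36/17, -32/17, 44/17, -40/17, -40/17]
R4 ← R4 − (5/17)·R1: [0, -144/17, 128/17, -176/17, 160/17, 160/17]
R3 ← R3 + (4/9)·R2: [0, 0, 0, 0, 0, 0]
R4 ← R4 − (16/9)·R2: [0, 0, 0, 0, 0, 0]
2 nonzero rows, so the 4 vectors span a space of dimension 2.
Since 2 < 4, the vectors are linearly dependent.

no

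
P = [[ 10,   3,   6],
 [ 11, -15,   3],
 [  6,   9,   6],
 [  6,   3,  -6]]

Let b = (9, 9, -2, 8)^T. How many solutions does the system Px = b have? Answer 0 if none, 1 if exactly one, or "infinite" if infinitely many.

0

Row reduce the augmented matrix [P | b].
R2 ← R2 − (11/10)·R1: [0, -183/10, -18/5, -9/10]
R3 ← R3 − (3/5)·R1: [0, 36/5, 12/5, -37/5]
R4 ← R4 − (3/5)·R1: [0, 6/5, -48/5, 13/5]
R3 ← R3 + (24/61)·R2: [0, 0, 60/61, -473/61]
R4 ← R4 + (4/61)·R2: [0, 0, -600/61, 155/61]
R4 ← R4 + (10)·R3: [0, 0, 0, -75]
The echelon form has 4 nonzero rows; the last pivot sits in the augmented column, so rank(P) = 3 but rank([P|b]) = 4.
Since the ranks differ, the system is inconsistent.
It has no solutions.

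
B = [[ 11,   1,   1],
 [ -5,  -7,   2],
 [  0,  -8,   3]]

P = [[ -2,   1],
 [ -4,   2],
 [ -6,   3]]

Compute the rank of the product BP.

First compute BP:
[[-32,  16],
 [ 26, -13],
 [ 14,  -7]]
Now row reduce the product.
R2 ← R2 + (13/16)·R1: [0, 0]
R3 ← R3 + (7/16)·R1: [0, 0]
1 nonzero row, so rank(BP) = 1.

1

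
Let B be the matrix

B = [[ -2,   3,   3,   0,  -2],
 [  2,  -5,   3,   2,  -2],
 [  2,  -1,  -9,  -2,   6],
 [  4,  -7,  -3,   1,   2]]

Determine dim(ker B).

3

Row reduce to echelon form.
R2 ← R2 + R1: [0, -2, 6, 2, -4]
R3 ← R3 + R1: [0, 2, -6, -2, 4]
R4 ← R4 + (2)·R1: [0, -1, 3, 1, -2]
R3 ← R3 + R2: [0, 0, 0, 0, 0]
R4 ← R4 − (1/2)·R2: [0, 0, 0, 0, 0]
2 nonzero rows, so rank(B) = 2.
B has 5 columns; by rank–nullity, nullity = 5 − 2 = 3.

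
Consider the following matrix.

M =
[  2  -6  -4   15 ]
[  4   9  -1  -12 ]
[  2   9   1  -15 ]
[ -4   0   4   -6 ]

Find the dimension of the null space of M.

2

Row reduce to echelon form.
R2 ← R2 − (2)·R1: [0, 21, 7, -42]
R3 ← R3 − R1: [0, 15, 5, -30]
R4 ← R4 + (2)·R1: [0, -12, -4, 24]
R3 ← R3 − (5/7)·R2: [0, 0, 0, 0]
R4 ← R4 + (4/7)·R2: [0, 0, 0, 0]
2 nonzero rows, so rank(M) = 2.
M has 4 columns; by rank–nullity, nullity = 4 − 2 = 2.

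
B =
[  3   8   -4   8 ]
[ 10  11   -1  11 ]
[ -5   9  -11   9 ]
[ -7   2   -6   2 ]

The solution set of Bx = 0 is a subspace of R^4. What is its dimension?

Row reduce to echelon form.
R2 ← R2 − (10/3)·R1: [0, -47/3, 37/3, -47/3]
R3 ← R3 + (5/3)·R1: [0, 67/3, -53/3, 67/3]
R4 ← R4 + (7/3)·R1: [0, 62/3, -46/3, 62/3]
R3 ← R3 + (67/47)·R2: [0, 0, -4/47, 0]
R4 ← R4 + (62/47)·R2: [0, 0, 44/47, 0]
R4 ← R4 + (11)·R3: [0, 0, 0, 0]
3 nonzero rows, so rank(B) = 3.
B has 4 columns; by rank–nullity, nullity = 4 − 3 = 1.

1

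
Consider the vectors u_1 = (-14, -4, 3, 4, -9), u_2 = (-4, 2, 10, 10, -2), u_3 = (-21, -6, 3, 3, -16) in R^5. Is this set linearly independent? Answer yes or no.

yes

Form the matrix with these vectors as rows and row reduce.
R2 ← R2 − (2/7)·R1: [0, 22/7, 64/7, 62/7, 4/7]
R3 ← R3 − (3/2)·R1: [0, 0, -3/2, -3, -5/2]
3 nonzero rows, so the 3 vectors span a space of dimension 3.
Since 3 = 3, the vectors are linearly independent.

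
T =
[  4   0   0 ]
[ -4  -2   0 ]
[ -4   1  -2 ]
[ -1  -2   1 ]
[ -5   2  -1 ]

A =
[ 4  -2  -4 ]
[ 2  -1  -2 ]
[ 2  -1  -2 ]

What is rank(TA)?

1

First compute TA:
[[ 16,  -8, -16],
 [-20,  10,  20],
 [-18,   9,  18],
 [ -6,   3,   6],
 [-18,   9,  18]]
Now row reduce the product.
R2 ← R2 + (5/4)·R1: [0, 0, 0]
R3 ← R3 + (9/8)·R1: [0, 0, 0]
R4 ← R4 + (3/8)·R1: [0, 0, 0]
R5 ← R5 + (9/8)·R1: [0, 0, 0]
1 nonzero row, so rank(TA) = 1.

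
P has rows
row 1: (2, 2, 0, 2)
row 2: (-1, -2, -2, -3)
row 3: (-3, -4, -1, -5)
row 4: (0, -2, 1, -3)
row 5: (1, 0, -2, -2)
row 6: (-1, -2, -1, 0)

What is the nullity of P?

Row reduce to echelon form.
R2 ← R2 + (1/2)·R1: [0, -1, -2, -2]
R3 ← R3 + (3/2)·R1: [0, -1, -1, -2]
R5 ← R5 − (1/2)·R1: [0, -1, -2, -3]
R6 ← R6 + (1/2)·R1: [0, -1, -1, 1]
R3 ← R3 − R2: [0, 0, 1, 0]
R4 ← R4 − (2)·R2: [0, 0, 5, 1]
R5 ← R5 − R2: [0, 0, 0, -1]
R6 ← R6 − R2: [0, 0, 1, 3]
R4 ← R4 − (5)·R3: [0, 0, 0, 1]
R6 ← R6 − R3: [0, 0, 0, 3]
R5 ← R5 + R4: [0, 0, 0, 0]
R6 ← R6 − (3)·R4: [0, 0, 0, 0]
4 nonzero rows, so rank(P) = 4.
P has 4 columns; by rank–nullity, nullity = 4 − 4 = 0.

0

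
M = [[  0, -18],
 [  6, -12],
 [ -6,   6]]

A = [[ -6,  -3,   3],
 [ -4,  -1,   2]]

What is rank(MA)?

2

First compute MA:
[[ 72,  18, -36],
 [ 12,  -6,  -6],
 [ 12,  12,  -6]]
Now row reduce the product.
R2 ← R2 − (1/6)·R1: [0, -9, 0]
R3 ← R3 − (1/6)·R1: [0, 9, 0]
R3 ← R3 + R2: [0, 0, 0]
2 nonzero rows, so rank(MA) = 2.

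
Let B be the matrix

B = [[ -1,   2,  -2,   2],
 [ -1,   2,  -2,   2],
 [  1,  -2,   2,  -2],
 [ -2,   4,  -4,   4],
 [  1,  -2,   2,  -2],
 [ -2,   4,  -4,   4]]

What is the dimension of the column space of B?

Row reduce to echelon form.
R2 ← R2 − R1: [0, 0, 0, 0]
R3 ← R3 + R1: [0, 0, 0, 0]
R4 ← R4 − (2)·R1: [0, 0, 0, 0]
R5 ← R5 + R1: [0, 0, 0, 0]
R6 ← R6 − (2)·R1: [0, 0, 0, 0]
Echelon form has 1 nonzero row, so rank(B) = 1.
The column space has dimension equal to the rank: 1.

1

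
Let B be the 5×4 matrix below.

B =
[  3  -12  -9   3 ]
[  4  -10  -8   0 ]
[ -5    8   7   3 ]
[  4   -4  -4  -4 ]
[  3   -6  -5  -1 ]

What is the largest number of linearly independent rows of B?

Row reduce to echelon form.
R2 ← R2 − (4/3)·R1: [0, 6, 4, -4]
R3 ← R3 + (5/3)·R1: [0, -12, -8, 8]
R4 ← R4 − (4/3)·R1: [0, 12, 8, -8]
R5 ← R5 − R1: [0, 6, 4, -4]
R3 ← R3 + (2)·R2: [0, 0, 0, 0]
R4 ← R4 − (2)·R2: [0, 0, 0, 0]
R5 ← R5 − R2: [0, 0, 0, 0]
Echelon form has 2 nonzero rows, so rank(B) = 2.
The rank gives the maximum number of linearly independent rows: 2.

2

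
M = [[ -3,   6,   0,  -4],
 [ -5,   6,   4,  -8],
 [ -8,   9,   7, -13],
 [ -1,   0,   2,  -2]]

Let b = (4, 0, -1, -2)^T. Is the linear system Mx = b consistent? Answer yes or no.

yes

Row reduce the augmented matrix [M | b].
R2 ← R2 − (5/3)·R1: [0, -4, 4, -4/3, -20/3]
R3 ← R3 − (8/3)·R1: [0, -7, 7, -7/3, -35/3]
R4 ← R4 − (1/3)·R1: [0, -2, 2, -2/3, -10/3]
R3 ← R3 − (7/4)·R2: [0, 0, 0, 0, 0]
R4 ← R4 − (1/2)·R2: [0, 0, 0, 0, 0]
The echelon form has 2 nonzero rows, and every pivot lies in the first 4 columns, so rank(M) = rank([M|b]) = 2.
The system is consistent.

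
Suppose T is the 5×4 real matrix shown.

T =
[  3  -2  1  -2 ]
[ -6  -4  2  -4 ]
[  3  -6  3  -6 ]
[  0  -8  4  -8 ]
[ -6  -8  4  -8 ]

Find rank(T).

2

Row reduce to echelon form.
R2 ← R2 + (2)·R1: [0, -8, 4, -8]
R3 ← R3 − R1: [0, -4, 2, -4]
R5 ← R5 + (2)·R1: [0, -12, 6, -12]
R3 ← R3 − (1/2)·R2: [0, 0, 0, 0]
R4 ← R4 − R2: [0, 0, 0, 0]
R5 ← R5 − (3/2)·R2: [0, 0, 0, 0]
Echelon form has 2 nonzero rows, so rank(T) = 2.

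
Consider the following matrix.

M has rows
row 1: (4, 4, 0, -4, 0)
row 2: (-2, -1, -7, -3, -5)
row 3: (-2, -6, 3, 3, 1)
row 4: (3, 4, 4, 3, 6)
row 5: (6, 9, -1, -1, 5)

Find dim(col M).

4

Row reduce to echelon form.
R2 ← R2 + (1/2)·R1: [0, 1, -7, -5, -5]
R3 ← R3 + (1/2)·R1: [0, -4, 3, 1, 1]
R4 ← R4 − (3/4)·R1: [0, 1, 4, 6, 6]
R5 ← R5 − (3/2)·R1: [0, 3, -1, 5, 5]
R3 ← R3 + (4)·R2: [0, 0, -25, -19, -19]
R4 ← R4 − R2: [0, 0, 11, 11, 11]
R5 ← R5 − (3)·R2: [0, 0, 20, 20, 20]
R4 ← R4 + (11/25)·R3: [0, 0, 0, 66/25, 66/25]
R5 ← R5 + (4/5)·R3: [0, 0, 0, 24/5, 24/5]
R5 ← R5 − (20/11)·R4: [0, 0, 0, 0, 0]
Echelon form has 4 nonzero rows, so rank(M) = 4.
The column space has dimension equal to the rank: 4.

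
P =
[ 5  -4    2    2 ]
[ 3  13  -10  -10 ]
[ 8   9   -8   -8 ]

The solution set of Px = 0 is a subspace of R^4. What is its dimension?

Row reduce to echelon form.
R2 ← R2 − (3/5)·R1: [0, 77/5, -56/5, -56/5]
R3 ← R3 − (8/5)·R1: [0, 77/5, -56/5, -56/5]
R3 ← R3 − R2: [0, 0, 0, 0]
2 nonzero rows, so rank(P) = 2.
P has 4 columns; by rank–nullity, nullity = 4 − 2 = 2.

2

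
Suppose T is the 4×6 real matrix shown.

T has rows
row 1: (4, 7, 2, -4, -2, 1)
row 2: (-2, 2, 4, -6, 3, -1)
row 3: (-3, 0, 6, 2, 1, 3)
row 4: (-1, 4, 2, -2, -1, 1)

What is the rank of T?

4

Row reduce to echelon form.
R2 ← R2 + (1/2)·R1: [0, 11/2, 5, -8, 2, -1/2]
R3 ← R3 + (3/4)·R1: [0, 21/4, 15/2, -1, -1/2, 15/4]
R4 ← R4 + (1/4)·R1: [0, 23/4, 5/2, -3, -3/2, 5/4]
R3 ← R3 − (21/22)·R2: [0, 0, 30/11, 73/11, -53/22, 93/22]
R4 ← R4 − (23/22)·R2: [0, 0, -30/11, 59/11, -79/22, 39/22]
R4 ← R4 + R3: [0, 0, 0, 12, -6, 6]
Echelon form has 4 nonzero rows, so rank(T) = 4.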